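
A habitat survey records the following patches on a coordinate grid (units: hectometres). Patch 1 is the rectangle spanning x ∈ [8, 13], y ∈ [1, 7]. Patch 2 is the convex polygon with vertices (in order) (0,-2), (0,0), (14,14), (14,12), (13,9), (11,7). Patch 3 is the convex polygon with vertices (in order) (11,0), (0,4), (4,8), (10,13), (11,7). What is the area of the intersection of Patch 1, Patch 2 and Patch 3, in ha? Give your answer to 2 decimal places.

The intersection is the polygon with vertices (11,7), (8,4.545), (8,7).
By the shoelace formula its area is 3.68.

3.68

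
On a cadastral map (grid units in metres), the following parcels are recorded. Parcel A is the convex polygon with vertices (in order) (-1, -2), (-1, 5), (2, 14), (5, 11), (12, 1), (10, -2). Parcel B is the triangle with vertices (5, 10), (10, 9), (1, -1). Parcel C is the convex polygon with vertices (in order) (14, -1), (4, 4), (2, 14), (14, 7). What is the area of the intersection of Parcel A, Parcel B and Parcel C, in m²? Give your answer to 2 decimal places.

The intersection is the polygon with vertices (5.035,3.483), (4,4), (3.581,6.097), (5,10), (5.814,9.837), (7.975,6.75).
By the shoelace formula its area is 16.39.

16.39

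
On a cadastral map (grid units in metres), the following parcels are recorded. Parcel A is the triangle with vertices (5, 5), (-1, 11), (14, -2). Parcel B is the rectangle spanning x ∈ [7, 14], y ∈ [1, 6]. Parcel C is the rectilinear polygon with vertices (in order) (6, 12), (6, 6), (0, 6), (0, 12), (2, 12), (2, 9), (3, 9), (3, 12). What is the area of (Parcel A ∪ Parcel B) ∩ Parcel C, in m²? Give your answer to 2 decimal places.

The region (Parcel A ∪ Parcel B) ∩ Parcel C is the polygon with vertices (4.769,6), (4,6), (0,10), (0,10.133).
By the shoelace formula its area is 1.86.

1.86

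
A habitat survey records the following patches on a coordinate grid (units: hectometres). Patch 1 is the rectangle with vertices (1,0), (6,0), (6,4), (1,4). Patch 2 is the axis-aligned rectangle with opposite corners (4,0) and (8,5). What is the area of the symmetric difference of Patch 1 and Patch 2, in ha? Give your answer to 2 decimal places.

24.00

|Patch 1∩Patch 2|: x∈[4,6], y∈[0,4] → 2·4 = 8.
|Patch 1 △ Patch 2| = |Patch 1| + |Patch 2| − 2·|Patch 1∩Patch 2| = 20 + 20 − 16 = 24.00.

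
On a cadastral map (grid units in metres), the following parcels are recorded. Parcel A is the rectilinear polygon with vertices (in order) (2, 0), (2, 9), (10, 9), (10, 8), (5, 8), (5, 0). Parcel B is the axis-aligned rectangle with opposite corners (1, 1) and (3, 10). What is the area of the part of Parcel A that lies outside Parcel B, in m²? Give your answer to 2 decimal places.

|Parcel A| = 32, |Parcel A∩Parcel B| = 8.
|Parcel A ∖ Parcel B| = |Parcel A| − |Parcel A∩Parcel B| = 32 − 8 = 24.00.

24.00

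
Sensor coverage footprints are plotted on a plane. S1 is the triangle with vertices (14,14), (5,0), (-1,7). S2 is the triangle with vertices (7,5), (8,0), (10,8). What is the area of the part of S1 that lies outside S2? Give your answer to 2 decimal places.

|S1| = 73.5, |S1∩S2| = 2.8844.
|S1 ∖ S2| = |S1| − |S1∩S2| = 73.5 − 2.8844 = 70.62.

70.62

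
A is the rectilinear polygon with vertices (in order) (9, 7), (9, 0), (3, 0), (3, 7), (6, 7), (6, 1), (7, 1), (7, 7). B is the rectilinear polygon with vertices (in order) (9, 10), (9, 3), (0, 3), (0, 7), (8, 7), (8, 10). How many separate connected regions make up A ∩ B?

2

A ∩ B splits into 2 disjoint pieces (area 8, area 12).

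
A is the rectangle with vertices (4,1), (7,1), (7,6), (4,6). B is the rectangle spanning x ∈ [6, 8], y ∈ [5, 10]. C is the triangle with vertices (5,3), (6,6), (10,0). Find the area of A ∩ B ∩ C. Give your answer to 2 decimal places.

0.33

The intersection is the polygon with vertices (6,5), (6,6), (6.667,5).
By the shoelace formula its area is 0.33.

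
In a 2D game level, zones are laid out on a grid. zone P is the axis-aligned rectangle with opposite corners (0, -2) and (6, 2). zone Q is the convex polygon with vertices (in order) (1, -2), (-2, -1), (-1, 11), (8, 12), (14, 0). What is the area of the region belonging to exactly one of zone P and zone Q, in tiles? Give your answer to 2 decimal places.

|zone P| = 24, |zone Q| = 162, |zone P∩zone Q| = 21.9103.
|zone P △ zone Q| = |zone P| + |zone Q| − 2·|zone P∩zone Q| = 24 + 162 − 43.8205 = 142.18.

142.18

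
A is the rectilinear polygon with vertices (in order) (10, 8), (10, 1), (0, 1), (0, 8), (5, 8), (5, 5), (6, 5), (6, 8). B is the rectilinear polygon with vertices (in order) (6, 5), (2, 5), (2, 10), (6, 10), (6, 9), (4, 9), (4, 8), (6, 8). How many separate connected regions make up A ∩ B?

A ∩ B is a single connected region.

1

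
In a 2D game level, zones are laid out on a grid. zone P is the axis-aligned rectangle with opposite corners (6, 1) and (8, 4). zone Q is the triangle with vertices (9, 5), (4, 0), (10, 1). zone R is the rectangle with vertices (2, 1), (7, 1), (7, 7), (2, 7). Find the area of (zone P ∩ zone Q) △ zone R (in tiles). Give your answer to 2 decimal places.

31.00

|zone P ∩ zone Q| = 4.
|(zone P ∩ zone Q) ∩ zone R| = 1.5.
|(zone P ∩ zone Q) △ zone R| = 4 + 30 − 3 = 31.00.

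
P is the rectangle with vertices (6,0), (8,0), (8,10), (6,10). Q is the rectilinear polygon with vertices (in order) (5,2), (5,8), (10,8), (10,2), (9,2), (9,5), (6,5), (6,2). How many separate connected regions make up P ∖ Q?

P ∖ Q splits into 2 disjoint pieces (area 10, area 4).

2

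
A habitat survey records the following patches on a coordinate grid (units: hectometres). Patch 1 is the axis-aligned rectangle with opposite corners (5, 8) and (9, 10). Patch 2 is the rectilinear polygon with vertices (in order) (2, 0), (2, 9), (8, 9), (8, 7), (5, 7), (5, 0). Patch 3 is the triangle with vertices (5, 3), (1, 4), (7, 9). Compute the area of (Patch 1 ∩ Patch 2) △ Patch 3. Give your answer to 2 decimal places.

15.13

|Patch 1 ∩ Patch 2| = 3.
|(Patch 1 ∩ Patch 2) ∩ Patch 3| = 0.4333.
|(Patch 1 ∩ Patch 2) △ Patch 3| = 3 + 13 − 0.8667 = 15.13.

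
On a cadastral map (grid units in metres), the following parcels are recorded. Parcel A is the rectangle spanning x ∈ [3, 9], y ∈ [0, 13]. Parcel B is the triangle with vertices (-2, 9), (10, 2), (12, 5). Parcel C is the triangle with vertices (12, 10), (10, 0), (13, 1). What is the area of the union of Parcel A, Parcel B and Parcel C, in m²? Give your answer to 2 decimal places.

By inclusion–exclusion:
Individual areas: |Parcel A| = 78, |Parcel B| = 25, |Parcel C| = 14.
|Parcel A∩Parcel B| = 14.2857.
|Parcel A∩Parcel C| = 0.
|Parcel B∩Parcel C| = 1.2066.
|Parcel A∩Parcel B∩Parcel C| = 0.
|Parcel A ∪ Parcel B ∪ Parcel C| = 117 − 15.4923 + 0 = 101.51.

101.51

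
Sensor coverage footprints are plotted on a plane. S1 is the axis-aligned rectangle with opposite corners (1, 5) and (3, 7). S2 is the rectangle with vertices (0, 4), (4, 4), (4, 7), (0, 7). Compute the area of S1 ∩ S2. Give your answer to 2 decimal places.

|S1∩S2|: x∈[1,3], y∈[5,7] → 2·2 = 4.

4.00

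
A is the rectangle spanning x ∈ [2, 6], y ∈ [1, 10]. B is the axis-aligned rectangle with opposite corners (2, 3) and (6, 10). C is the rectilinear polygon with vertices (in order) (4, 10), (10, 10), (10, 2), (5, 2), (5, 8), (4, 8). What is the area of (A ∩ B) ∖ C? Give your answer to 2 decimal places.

19.00

|A ∩ B| = 28.
|(A ∩ B) ∩ C| = 9.
|(A ∩ B) ∖ C| = 28 − 9 = 19.00.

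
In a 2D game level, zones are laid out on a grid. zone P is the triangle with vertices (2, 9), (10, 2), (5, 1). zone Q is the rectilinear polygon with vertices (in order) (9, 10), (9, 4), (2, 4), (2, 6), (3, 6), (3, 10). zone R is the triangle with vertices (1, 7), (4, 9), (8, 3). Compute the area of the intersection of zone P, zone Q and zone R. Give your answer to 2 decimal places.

The intersection is the polygon with vertices (6.25,4), (3.227,5.727), (3,6.333), (3,8.125), (6.8,4.8), (7.333,4).
By the shoelace formula its area is 6.50.

6.50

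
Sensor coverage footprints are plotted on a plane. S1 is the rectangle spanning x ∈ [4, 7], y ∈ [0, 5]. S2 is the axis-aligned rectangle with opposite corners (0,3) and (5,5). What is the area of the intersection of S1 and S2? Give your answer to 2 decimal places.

2.00

|S1∩S2|: x∈[4,5], y∈[3,5] → 1·2 = 2.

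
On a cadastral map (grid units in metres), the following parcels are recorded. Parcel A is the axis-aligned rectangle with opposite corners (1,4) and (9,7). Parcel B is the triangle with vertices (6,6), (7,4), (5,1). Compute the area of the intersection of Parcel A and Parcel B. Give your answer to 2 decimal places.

The intersection is the polygon with vertices (5.6,4), (6,6), (7,4).
By the shoelace formula its area is 1.40.

1.40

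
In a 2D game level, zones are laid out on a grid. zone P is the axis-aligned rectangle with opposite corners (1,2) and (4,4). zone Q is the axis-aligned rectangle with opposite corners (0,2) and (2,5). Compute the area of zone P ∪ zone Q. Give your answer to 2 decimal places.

10.00

By inclusion–exclusion:
Individual areas: |zone P| = 6, |zone Q| = 6.
|zone P∩zone Q|: x∈[1,2], y∈[2,4] → 1·2 = 2.
|zone P ∪ zone Q| = 12 − 2 = 10.00.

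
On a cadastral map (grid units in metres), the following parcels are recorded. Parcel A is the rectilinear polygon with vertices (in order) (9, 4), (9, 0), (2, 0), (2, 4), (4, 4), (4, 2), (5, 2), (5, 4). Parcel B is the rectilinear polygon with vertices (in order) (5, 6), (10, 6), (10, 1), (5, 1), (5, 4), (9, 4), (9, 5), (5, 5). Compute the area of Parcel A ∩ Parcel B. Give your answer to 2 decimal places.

The intersection is the polygon with vertices (9,1), (5,1), (5,2), (5,4), (9,4).
By the shoelace formula its area is 12.00.

12.00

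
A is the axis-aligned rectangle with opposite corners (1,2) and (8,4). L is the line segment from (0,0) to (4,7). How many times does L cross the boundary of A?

2

The segment meets the boundary at (2.286,4), (1.143,2).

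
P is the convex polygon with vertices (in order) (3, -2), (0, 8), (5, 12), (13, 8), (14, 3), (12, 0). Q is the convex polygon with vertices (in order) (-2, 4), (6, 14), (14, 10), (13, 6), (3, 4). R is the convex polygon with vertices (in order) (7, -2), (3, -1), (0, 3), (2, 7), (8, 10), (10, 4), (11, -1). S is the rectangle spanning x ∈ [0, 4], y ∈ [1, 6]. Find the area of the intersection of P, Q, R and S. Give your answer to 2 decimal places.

5.59

The intersection is the polygon with vertices (1.2,4), (0.938,4.875), (1.5,6), (4,6), (4,4.2), (3,4).
By the shoelace formula its area is 5.59.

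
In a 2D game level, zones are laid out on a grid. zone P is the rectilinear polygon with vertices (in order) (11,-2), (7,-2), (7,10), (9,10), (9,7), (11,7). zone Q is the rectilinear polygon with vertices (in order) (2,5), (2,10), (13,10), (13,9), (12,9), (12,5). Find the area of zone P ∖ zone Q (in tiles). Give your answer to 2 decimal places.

|zone P| = 42, |zone P∩zone Q| = 14.
|zone P ∖ zone Q| = |zone P| − |zone P∩zone Q| = 42 − 14 = 28.00.

28.00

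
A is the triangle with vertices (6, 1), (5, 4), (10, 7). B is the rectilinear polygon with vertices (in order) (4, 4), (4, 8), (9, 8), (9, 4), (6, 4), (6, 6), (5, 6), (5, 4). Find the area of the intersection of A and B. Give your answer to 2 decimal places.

3.75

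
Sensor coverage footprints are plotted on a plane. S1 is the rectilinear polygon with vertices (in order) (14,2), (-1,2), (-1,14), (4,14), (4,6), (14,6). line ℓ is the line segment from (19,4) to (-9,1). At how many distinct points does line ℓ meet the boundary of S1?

2

The segment meets the boundary at (0.333,2), (14,3.464).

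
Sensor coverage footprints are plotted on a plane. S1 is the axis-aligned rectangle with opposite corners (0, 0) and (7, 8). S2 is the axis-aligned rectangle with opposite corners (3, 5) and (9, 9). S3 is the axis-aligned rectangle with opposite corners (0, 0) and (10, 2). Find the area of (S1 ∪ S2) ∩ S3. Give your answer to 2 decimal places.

The region (S1 ∪ S2) ∩ S3 is the polygon with vertices (0,0), (0,2), (7,2), (7,0).
By the shoelace formula its area is 14.00.

14.00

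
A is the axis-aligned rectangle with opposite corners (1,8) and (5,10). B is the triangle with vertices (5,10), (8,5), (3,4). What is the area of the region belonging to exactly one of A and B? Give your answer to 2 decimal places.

|A| = 8, |B| = 14, |A∩B| = 0.6667.
|A △ B| = |A| + |B| − 2·|A∩B| = 8 + 14 − 1.3333 = 20.67.

20.67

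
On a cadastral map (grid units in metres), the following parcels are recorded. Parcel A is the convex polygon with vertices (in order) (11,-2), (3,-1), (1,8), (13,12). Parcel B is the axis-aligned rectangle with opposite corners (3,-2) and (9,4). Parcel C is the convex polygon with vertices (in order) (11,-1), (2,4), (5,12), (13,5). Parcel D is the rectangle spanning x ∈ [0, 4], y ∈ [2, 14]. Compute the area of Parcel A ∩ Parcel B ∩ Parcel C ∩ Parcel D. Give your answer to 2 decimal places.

The intersection is the polygon with vertices (4,4), (4,2.889), (3,3.444), (3,4).
By the shoelace formula its area is 0.83.

0.83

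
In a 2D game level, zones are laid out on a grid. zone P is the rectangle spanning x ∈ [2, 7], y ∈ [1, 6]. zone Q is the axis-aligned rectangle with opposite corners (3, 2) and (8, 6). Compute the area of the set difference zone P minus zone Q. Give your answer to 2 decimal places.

9.00

|zone P∩zone Q|: x∈[3,7], y∈[2,6] → 4·4 = 16.
|zone P| = 25.
|zone P ∖ zone Q| = |zone P| − |zone P∩zone Q| = 25 − 16 = 9.00.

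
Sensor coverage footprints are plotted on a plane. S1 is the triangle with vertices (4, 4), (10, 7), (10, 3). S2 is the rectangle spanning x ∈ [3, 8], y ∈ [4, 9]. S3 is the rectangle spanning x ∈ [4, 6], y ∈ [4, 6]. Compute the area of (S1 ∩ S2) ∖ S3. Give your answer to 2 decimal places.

3.00

|S1 ∩ S2| = 4.
|(S1 ∩ S2) ∩ S3| = 1.
|(S1 ∩ S2) ∖ S3| = 4 − 1 = 3.00.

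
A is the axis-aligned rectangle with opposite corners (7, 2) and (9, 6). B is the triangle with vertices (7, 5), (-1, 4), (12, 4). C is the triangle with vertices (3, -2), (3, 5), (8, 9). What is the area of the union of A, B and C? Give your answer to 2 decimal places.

28.40

By inclusion–exclusion:
Individual areas: |A| = 8, |B| = 6.5, |C| = 17.5.
|A∩B| = 1.6.
|A∩C| = 0.
|B∩C| = 1.9989.
|A∩B∩C| = 0.
|A ∪ B ∪ C| = 32 − 3.5989 + 0 = 28.40.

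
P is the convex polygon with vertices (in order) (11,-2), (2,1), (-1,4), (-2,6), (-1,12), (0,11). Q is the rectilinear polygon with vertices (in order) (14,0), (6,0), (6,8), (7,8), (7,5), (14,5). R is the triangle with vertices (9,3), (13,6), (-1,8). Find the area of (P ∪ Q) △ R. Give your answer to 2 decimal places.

98.03

|P ∪ Q| = 98.535.
|(P ∪ Q) ∩ R| = 12.7536.
|(P ∪ Q) △ R| = 98.535 + 25 − 25.5071 = 98.03.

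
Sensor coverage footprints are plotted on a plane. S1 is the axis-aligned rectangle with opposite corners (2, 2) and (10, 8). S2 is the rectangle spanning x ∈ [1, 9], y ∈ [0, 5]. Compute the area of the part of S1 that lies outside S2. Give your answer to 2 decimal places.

27.00

|S1∩S2|: x∈[2,9], y∈[2,5] → 7·3 = 21.
|S1| = 48.
|S1 ∖ S2| = |S1| − |S1∩S2| = 48 − 21 = 27.00.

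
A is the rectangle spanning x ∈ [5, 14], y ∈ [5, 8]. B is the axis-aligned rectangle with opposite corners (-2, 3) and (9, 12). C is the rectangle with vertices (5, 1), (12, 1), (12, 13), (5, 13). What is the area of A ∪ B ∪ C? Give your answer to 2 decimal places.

By inclusion–exclusion:
Individual areas: |A| = 27, |B| = 99, |C| = 84.
|A∩B|: x∈[5,9], y∈[5,8] → 4·3 = 12.
|A∩C|: x∈[5,12], y∈[5,8] → 7·3 = 21.
|B∩C|: x∈[5,9], y∈[3,12] → 4·9 = 36.
|A∩B∩C| = 12.
|A ∪ B ∪ C| = 210 − 69 + 12 = 153.00.

153.00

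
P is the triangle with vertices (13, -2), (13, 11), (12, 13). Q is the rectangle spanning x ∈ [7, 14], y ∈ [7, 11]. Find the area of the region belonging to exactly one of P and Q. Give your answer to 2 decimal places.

28.63

|P| = 6.5, |Q| = 28, |P∩Q| = 2.9333.
|P △ Q| = |P| + |Q| − 2·|P∩Q| = 6.5 + 28 − 5.8667 = 28.63.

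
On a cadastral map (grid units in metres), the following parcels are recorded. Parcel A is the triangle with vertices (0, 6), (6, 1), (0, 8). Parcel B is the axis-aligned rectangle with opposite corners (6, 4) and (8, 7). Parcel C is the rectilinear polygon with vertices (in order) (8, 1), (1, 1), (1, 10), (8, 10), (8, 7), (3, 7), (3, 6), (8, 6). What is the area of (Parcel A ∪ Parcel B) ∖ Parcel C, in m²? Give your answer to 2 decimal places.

|Parcel A ∪ Parcel B| = 12.
|(Parcel A ∪ Parcel B) ∩ Parcel C| = 8.1667.
|(Parcel A ∪ Parcel B) ∖ Parcel C| = 12 − 8.1667 = 3.83.

3.83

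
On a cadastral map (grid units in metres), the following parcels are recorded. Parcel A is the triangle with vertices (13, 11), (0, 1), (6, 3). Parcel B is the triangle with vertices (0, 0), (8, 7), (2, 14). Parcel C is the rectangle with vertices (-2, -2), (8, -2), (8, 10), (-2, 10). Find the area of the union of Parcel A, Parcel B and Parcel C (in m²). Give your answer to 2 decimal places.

132.67

By inclusion–exclusion:
Individual areas: |Parcel A| = 17, |Parcel B| = 49, |Parcel C| = 120.
|Parcel A∩Parcel B| = 3.6809.
|Parcel A∩Parcel C| = 12.3297.
|Parcel B∩Parcel C| = 41.
|Parcel A∩Parcel B∩Parcel C| = 3.6809.
|Parcel A ∪ Parcel B ∪ Parcel C| = 186 − 57.0106 + 3.6809 = 132.67.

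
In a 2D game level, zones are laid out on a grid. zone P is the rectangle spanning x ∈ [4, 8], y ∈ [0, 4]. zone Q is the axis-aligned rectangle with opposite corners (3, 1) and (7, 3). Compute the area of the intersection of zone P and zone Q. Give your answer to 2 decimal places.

6.00

|zone P∩zone Q|: x∈[4,7], y∈[1,3] → 3·2 = 6.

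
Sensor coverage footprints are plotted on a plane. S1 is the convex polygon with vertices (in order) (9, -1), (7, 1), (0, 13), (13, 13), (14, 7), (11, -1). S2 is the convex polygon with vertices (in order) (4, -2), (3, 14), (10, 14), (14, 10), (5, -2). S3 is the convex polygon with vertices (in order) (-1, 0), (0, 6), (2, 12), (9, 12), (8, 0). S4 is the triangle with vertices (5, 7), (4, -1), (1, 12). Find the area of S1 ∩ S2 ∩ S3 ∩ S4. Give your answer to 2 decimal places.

The intersection is the polygon with vertices (3.305,9.119), (5,7), (4.735,4.882), (3.43,7.12).
By the shoelace formula its area is 3.24.

3.24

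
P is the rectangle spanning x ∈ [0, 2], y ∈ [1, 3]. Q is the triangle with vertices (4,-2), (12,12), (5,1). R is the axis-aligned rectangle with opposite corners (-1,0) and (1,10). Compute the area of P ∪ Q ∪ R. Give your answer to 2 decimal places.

27.00

By inclusion–exclusion:
Individual areas: |P| = 4, |Q| = 5, |R| = 20.
|P∩Q| = 0.
|P∩R|: x∈[0,1], y∈[1,3] → 1·2 = 2.
|Q∩R| = 0.
|P∩Q∩R| = 0.
|P ∪ Q ∪ R| = 29 − 2 + 0 = 27.00.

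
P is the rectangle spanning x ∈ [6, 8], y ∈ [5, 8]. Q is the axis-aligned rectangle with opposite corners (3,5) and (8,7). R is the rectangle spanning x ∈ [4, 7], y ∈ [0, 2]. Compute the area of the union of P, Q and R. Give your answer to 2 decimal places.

18.00

By inclusion–exclusion:
Individual areas: |P| = 6, |Q| = 10, |R| = 6.
|P∩Q|: x∈[6,8], y∈[5,7] → 2·2 = 4.
|P∩R| = 0 (no overlap).
|Q∩R| = 0 (no overlap).
|P∩Q∩R| = 0.
|P ∪ Q ∪ R| = 22 − 4 + 0 = 18.00.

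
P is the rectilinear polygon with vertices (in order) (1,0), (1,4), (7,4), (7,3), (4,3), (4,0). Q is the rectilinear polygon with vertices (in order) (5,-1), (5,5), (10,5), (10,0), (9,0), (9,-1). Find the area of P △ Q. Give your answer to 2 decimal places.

40.00

|P| = 15, |Q| = 29, |P∩Q| = 2.
|P △ Q| = |P| + |Q| − 2·|P∩Q| = 15 + 29 − 4 = 40.00.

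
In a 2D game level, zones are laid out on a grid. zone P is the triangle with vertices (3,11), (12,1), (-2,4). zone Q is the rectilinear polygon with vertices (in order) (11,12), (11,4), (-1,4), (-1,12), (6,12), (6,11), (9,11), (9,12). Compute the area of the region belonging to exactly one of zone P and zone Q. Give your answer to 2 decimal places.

71.80

|zone P| = 56.5, |zone Q| = 93, |zone P∩zone Q| = 38.85.
|zone P △ zone Q| = |zone P| + |zone Q| − 2·|zone P∩zone Q| = 56.5 + 93 − 77.7 = 71.80.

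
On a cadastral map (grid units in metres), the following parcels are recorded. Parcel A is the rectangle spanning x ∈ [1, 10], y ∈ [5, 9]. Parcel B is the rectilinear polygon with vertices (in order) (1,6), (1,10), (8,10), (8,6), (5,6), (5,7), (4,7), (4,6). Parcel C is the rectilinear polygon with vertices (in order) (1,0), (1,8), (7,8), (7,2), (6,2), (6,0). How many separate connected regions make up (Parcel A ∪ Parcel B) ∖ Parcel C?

1

(Parcel A ∪ Parcel B) ∖ Parcel C is a single connected region.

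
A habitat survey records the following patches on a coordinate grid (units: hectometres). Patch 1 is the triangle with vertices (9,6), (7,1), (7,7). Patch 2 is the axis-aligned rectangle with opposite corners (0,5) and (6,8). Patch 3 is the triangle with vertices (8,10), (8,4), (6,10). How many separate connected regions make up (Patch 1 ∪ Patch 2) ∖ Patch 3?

(Patch 1 ∪ Patch 2) ∖ Patch 3 splits into 2 disjoint pieces (area 4.75, area 18).

2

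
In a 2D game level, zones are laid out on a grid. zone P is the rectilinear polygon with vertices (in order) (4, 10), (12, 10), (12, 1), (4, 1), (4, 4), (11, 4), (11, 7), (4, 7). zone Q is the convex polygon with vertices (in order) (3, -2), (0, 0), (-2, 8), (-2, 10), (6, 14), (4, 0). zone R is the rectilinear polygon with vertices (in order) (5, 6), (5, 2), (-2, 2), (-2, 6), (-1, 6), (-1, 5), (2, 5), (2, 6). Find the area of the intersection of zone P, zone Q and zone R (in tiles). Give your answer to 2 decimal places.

0.86

The intersection is the polygon with vertices (4,4), (4.571,4), (4.286,2), (4,2).
By the shoelace formula its area is 0.86.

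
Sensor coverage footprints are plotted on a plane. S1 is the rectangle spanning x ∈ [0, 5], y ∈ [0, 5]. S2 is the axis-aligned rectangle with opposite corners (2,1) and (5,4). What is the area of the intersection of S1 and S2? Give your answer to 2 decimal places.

|S1∩S2|: x∈[2,5], y∈[1,4] → 3·3 = 9.

9.00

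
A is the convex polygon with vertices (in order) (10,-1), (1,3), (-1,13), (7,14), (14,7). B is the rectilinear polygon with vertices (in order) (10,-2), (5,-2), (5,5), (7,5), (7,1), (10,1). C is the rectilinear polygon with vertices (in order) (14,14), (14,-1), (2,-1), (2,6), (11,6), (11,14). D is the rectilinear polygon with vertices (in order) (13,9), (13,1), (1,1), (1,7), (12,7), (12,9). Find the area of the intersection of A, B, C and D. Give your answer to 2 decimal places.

7.94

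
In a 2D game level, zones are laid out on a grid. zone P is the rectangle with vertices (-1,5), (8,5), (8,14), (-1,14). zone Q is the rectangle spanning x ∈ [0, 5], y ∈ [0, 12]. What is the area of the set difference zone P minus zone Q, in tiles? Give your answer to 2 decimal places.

|zone P∩zone Q|: x∈[0,5], y∈[5,12] → 5·7 = 35.
|zone P| = 81.
|zone P ∖ zone Q| = |zone P| − |zone P∩zone Q| = 81 − 35 = 46.00.

46.00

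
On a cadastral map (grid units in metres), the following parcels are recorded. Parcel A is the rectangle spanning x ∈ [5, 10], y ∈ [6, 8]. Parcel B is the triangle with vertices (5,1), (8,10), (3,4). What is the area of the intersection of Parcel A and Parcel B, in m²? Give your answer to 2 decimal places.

2.93

The intersection is the polygon with vertices (7.333,8), (6.667,6), (5,6), (5,6.4), (6.333,8).
By the shoelace formula its area is 2.93.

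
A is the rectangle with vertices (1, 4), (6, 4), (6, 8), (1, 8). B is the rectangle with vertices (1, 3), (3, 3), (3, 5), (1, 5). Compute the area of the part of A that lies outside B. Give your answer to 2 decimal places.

18.00

|A∩B|: x∈[1,3], y∈[4,5] → 2·1 = 2.
|A| = 20.
|A ∖ B| = |A| − |A∩B| = 20 − 2 = 18.00.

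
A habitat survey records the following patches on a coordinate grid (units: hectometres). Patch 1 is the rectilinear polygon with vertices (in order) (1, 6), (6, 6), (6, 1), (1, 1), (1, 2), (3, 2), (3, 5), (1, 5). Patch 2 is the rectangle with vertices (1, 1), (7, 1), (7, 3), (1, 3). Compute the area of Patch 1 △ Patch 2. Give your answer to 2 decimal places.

15.00

|Patch 1| = 19, |Patch 2| = 12, |Patch 1∩Patch 2| = 8.
|Patch 1 △ Patch 2| = |Patch 1| + |Patch 2| − 2·|Patch 1∩Patch 2| = 19 + 12 − 16 = 15.00.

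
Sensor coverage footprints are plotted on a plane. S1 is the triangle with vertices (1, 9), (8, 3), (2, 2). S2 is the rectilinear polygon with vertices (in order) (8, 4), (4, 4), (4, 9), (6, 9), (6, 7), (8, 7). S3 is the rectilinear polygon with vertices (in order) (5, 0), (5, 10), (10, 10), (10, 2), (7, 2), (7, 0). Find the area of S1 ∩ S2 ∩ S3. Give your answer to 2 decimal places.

1.44

The intersection is the polygon with vertices (5,4), (5,5.571), (6.833,4).
By the shoelace formula its area is 1.44.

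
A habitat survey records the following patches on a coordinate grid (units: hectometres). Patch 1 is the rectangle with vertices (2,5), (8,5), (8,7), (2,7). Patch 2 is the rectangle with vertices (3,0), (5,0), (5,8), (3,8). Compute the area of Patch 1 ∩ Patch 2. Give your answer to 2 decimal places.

4.00

|Patch 1∩Patch 2|: x∈[3,5], y∈[5,7] → 2·2 = 4.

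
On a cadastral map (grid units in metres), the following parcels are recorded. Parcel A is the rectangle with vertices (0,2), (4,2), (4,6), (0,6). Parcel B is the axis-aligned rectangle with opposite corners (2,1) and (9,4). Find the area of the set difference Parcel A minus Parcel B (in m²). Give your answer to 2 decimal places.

|Parcel A∩Parcel B|: x∈[2,4], y∈[2,4] → 2·2 = 4.
|Parcel A| = 16.
|Parcel A ∖ Parcel B| = |Parcel A| − |Parcel A∩Parcel B| = 16 − 4 = 12.00.

12.00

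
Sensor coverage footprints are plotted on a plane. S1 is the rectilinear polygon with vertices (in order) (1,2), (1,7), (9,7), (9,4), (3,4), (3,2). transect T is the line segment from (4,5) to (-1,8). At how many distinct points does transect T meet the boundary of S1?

The segment meets the boundary at (1,6.8).

1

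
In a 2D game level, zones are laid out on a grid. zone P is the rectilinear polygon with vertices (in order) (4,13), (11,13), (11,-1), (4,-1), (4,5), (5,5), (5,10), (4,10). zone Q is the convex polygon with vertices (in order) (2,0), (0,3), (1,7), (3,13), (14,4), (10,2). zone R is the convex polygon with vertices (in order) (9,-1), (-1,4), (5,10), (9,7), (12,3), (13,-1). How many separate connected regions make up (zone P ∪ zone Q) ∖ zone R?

2

(zone P ∪ zone Q) ∖ zone R splits into 2 disjoint pieces (area 51.4394, area 12.7222).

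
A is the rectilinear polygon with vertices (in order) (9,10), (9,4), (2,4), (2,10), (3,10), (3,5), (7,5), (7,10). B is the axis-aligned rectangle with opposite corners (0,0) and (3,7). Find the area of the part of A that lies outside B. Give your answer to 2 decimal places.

|A| = 22, |A∩B| = 3.
|A ∖ B| = |A| − |A∩B| = 22 − 3 = 19.00.

19.00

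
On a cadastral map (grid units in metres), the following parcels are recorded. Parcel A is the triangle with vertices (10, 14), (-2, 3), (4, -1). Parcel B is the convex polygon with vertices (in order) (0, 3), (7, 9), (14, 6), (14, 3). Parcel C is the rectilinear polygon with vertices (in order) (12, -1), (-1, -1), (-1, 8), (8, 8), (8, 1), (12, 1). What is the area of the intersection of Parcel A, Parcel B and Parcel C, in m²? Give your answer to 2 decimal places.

The intersection is the polygon with vertices (0,3), (5.833,8), (7.6,8), (5.6,3).
By the shoelace formula its area is 18.42.

18.42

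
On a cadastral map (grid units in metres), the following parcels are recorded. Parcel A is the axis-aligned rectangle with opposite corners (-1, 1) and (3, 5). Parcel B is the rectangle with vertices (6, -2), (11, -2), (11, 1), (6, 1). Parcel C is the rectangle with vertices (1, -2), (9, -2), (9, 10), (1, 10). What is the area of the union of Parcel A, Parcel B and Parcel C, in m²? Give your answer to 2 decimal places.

By inclusion–exclusion:
Individual areas: |Parcel A| = 16, |Parcel B| = 15, |Parcel C| = 96.
|Parcel A∩Parcel B| = 0 (no overlap).
|Parcel A∩Parcel C|: x∈[1,3], y∈[1,5] → 2·4 = 8.
|Parcel B∩Parcel C|: x∈[6,9], y∈[-2,1] → 3·3 = 9.
|Parcel A∩Parcel B∩Parcel C| = 0.
|Parcel A ∪ Parcel B ∪ Parcel C| = 127 − 17 + 0 = 110.00.

110.00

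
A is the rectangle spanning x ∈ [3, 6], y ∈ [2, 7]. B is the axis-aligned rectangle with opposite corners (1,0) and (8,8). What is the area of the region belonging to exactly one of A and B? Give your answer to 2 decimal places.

|A∩B|: x∈[3,6], y∈[2,7] → 3·5 = 15.
|A △ B| = |A| + |B| − 2·|A∩B| = 15 + 56 − 30 = 41.00.

41.00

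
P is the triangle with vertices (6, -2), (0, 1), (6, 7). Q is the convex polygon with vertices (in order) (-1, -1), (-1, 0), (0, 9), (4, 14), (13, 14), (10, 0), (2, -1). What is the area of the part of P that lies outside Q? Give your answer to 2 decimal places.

1.80

|P| = 27, |P∩Q| = 25.2.
|P ∖ Q| = |P| − |P∩Q| = 27 − 25.2 = 1.80.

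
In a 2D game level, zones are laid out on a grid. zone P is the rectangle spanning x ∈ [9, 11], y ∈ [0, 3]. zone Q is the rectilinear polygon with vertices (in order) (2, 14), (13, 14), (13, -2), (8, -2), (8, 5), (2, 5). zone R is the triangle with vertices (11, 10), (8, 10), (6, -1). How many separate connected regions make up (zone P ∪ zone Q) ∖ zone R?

(zone P ∪ zone Q) ∖ zone R is a single connected region.

1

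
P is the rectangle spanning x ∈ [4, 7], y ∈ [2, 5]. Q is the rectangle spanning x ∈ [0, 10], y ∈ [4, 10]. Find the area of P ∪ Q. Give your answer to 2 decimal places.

By inclusion–exclusion:
Individual areas: |P| = 9, |Q| = 60.
|P∩Q|: x∈[4,7], y∈[4,5] → 3·1 = 3.
|P ∪ Q| = 69 − 3 = 66.00.

66.00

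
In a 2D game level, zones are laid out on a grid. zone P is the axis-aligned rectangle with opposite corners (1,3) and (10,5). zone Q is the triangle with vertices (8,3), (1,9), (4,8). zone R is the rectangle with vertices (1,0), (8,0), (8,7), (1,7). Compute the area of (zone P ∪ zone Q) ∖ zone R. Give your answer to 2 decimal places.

|zone P ∪ zone Q| = 22.7667.
|(zone P ∪ zone Q) ∩ zone R| = 16.2.
|(zone P ∪ zone Q) ∖ zone R| = 22.7667 − 16.2 = 6.57.

6.57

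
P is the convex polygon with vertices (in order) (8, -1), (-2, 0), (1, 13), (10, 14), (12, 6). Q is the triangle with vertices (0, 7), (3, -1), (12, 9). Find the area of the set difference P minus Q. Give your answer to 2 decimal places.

|P| = 156, |P∩Q| = 50.6485.
|P ∖ Q| = |P| − |P∩Q| = 156 − 50.6485 = 105.35.

105.35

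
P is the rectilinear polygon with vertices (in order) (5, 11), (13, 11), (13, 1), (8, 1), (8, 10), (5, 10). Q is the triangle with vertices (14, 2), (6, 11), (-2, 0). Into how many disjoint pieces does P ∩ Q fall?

P ∩ Q splits into 2 disjoint pieces (area 21.875, area 0.8081).

2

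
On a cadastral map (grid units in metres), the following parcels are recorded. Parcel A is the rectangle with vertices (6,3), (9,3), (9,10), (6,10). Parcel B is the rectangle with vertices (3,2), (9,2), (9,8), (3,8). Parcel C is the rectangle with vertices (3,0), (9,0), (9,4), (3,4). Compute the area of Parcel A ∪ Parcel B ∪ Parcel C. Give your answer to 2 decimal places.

By inclusion–exclusion:
Individual areas: |Parcel A| = 21, |Parcel B| = 36, |Parcel C| = 24.
|Parcel A∩Parcel B|: x∈[6,9], y∈[3,8] → 3·5 = 15.
|Parcel A∩Parcel C|: x∈[6,9], y∈[3,4] → 3·1 = 3.
|Parcel B∩Parcel C|: x∈[3,9], y∈[2,4] → 6·2 = 12.
|Parcel A∩Parcel B∩Parcel C| = 3.
|Parcel A ∪ Parcel B ∪ Parcel C| = 81 − 30 + 3 = 54.00.

54.00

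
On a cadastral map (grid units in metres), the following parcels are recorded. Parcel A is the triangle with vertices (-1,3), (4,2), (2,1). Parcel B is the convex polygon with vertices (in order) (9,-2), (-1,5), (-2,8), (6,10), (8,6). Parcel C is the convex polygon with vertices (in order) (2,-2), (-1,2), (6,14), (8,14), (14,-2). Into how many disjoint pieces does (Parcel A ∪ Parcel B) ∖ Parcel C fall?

(Parcel A ∪ Parcel B) ∖ Parcel C splits into 2 disjoint pieces (area 13.0995, area 0.0512).

2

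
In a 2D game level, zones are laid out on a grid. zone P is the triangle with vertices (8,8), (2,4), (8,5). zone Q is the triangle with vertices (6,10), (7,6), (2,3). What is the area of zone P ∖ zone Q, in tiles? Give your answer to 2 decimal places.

4.66

|zone P| = 9, |zone P∩zone Q| = 4.3433.
|zone P ∖ zone Q| = |zone P| − |zone P∩zone Q| = 9 − 4.3433 = 4.66.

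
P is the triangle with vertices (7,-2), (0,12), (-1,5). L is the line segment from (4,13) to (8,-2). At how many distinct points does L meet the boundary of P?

0

The segment lies entirely outside P and never meets its boundary.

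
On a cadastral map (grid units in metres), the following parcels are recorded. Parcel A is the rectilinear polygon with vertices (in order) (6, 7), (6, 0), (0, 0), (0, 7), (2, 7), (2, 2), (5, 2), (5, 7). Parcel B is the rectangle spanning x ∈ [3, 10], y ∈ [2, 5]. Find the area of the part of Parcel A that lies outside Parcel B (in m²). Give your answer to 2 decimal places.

24.00

|Parcel A| = 27, |Parcel A∩Parcel B| = 3.
|Parcel A ∖ Parcel B| = |Parcel A| − |Parcel A∩Parcel B| = 27 − 3 = 24.00.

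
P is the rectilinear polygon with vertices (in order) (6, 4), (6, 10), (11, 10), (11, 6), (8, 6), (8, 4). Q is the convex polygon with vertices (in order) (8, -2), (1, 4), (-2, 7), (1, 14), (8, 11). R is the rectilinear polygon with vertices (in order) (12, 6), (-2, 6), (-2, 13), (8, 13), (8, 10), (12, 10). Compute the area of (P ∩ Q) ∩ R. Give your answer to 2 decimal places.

The region (P ∩ Q) ∩ R is the polygon with vertices (8,10), (8,6), (6,6), (6,10).
By the shoelace formula its area is 8.00.

8.00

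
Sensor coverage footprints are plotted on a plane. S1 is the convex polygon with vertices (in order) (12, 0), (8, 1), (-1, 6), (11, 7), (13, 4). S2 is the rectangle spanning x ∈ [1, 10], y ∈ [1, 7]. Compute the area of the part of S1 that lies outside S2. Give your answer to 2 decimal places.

|S1| = 53.5, |S1∩S2| = 36.2639.
|S1 ∖ S2| = |S1| − |S1∩S2| = 53.5 − 36.2639 = 17.24.

17.24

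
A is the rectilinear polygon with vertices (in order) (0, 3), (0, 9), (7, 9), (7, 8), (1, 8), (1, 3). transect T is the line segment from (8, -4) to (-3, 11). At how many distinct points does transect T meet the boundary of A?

The segment meets the boundary at (0,6.909), (1,5.545).

2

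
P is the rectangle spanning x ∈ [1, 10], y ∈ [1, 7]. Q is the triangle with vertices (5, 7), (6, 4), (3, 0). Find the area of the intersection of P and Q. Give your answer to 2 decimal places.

6.27

The intersection is the polygon with vertices (3.286,1), (5,7), (6,4), (3.75,1).
By the shoelace formula its area is 6.27.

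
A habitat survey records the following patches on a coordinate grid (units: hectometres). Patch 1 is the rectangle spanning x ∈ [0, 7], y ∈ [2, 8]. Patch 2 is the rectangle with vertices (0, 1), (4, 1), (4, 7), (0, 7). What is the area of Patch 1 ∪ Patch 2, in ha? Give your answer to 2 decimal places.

46.00

By inclusion–exclusion:
Individual areas: |Patch 1| = 42, |Patch 2| = 24.
|Patch 1∩Patch 2|: x∈[0,4], y∈[2,7] → 4·5 = 20.
|Patch 1 ∪ Patch 2| = 66 − 20 = 46.00.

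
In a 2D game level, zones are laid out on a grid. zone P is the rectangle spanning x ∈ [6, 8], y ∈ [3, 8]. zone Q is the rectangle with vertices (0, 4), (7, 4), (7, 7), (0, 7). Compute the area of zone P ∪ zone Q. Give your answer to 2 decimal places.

By inclusion–exclusion:
Individual areas: |zone P| = 10, |zone Q| = 21.
|zone P∩zone Q|: x∈[6,7], y∈[4,7] → 1·3 = 3.
|zone P ∪ zone Q| = 31 − 3 = 28.00.

28.00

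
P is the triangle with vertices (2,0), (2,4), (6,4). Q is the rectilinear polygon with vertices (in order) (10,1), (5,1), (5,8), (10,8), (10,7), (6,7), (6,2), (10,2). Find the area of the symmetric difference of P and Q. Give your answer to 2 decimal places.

22.00

|P| = 8, |Q| = 15, |P∩Q| = 0.5.
|P △ Q| = |P| + |Q| − 2·|P∩Q| = 8 + 15 − 1 = 22.00.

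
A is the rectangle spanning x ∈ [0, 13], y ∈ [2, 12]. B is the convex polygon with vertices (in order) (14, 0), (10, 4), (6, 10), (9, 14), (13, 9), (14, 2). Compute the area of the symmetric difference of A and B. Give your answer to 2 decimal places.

|A| = 130, |B| = 51.5, |A∩B| = 42.9.
|A △ B| = |A| + |B| − 2·|A∩B| = 130 + 51.5 − 85.8 = 95.70.

95.70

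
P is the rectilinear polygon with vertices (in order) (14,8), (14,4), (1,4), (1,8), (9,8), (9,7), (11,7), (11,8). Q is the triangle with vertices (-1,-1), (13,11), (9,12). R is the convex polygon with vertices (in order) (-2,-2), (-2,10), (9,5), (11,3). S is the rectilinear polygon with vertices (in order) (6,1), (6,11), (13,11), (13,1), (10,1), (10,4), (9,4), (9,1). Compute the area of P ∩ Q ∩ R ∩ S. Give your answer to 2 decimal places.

0.71

The intersection is the polygon with vertices (7.04,5.891), (6,5), (6,6.364).
By the shoelace formula its area is 0.71.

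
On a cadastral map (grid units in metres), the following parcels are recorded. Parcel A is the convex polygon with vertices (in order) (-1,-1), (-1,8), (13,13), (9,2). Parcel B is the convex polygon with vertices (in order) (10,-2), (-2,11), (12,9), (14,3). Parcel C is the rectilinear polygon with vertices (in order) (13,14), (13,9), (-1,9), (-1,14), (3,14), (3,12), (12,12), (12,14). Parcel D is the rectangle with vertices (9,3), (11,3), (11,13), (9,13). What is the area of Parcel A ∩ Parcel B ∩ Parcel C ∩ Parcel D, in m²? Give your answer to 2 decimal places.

The intersection is the polygon with vertices (9,9), (9,9.429), (11,9.143), (11,9).
By the shoelace formula its area is 0.57.

0.57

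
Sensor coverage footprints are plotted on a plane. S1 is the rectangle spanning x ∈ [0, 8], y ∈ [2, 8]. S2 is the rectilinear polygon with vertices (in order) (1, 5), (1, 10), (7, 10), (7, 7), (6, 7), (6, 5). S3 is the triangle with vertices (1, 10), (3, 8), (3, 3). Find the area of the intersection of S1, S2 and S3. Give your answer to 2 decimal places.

3.00

The intersection is the polygon with vertices (2.429,5), (1.571,8), (3,8), (3,5).
By the shoelace formula its area is 3.00.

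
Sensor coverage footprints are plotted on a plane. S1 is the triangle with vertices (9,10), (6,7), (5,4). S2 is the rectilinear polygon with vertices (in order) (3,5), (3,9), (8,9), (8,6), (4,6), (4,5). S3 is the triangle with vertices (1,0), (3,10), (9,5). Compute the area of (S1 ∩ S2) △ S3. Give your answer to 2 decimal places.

|S1 ∩ S2| = 2.0833.
|(S1 ∩ S2) ∩ S3| = 0.8723.
|(S1 ∩ S2) △ S3| = 2.0833 + 35 − 1.7446 = 35.34.

35.34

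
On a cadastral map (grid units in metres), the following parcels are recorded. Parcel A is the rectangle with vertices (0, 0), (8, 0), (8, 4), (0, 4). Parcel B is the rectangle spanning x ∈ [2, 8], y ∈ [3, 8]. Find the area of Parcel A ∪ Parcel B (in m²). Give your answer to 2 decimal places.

By inclusion–exclusion:
Individual areas: |Parcel A| = 32, |Parcel B| = 30.
|Parcel A∩Parcel B|: x∈[2,8], y∈[3,4] → 6·1 = 6.
|Parcel A ∪ Parcel B| = 62 − 6 = 56.00.

56.00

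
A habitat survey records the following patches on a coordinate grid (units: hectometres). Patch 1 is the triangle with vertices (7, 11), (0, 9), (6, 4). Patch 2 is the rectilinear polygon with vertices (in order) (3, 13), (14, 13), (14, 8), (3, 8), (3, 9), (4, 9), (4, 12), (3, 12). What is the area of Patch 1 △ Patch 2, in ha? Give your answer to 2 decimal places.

|Patch 1| = 23.5, |Patch 2| = 52, |Patch 1∩Patch 2| = 8.0714.
|Patch 1 △ Patch 2| = |Patch 1| + |Patch 2| − 2·|Patch 1∩Patch 2| = 23.5 + 52 − 16.1429 = 59.36.

59.36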